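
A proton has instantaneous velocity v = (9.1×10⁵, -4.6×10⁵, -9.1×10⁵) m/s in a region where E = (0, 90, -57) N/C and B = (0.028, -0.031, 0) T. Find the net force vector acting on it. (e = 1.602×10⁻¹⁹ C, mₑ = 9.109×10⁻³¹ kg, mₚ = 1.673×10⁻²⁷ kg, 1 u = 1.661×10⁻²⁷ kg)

v×B = (-2.82×10⁴, -2.55×10⁴, -1.53×10⁴) N/C.
E + v×B = (-2.82×10⁴, -2.54×10⁴, -1.54×10⁴) N/C.
F = q(E + v×B) = (1.602×10⁻¹⁹ C)·(-2.82×10⁴, -2.54×10⁴, -1.54×10⁴) = (-4.52×10⁻¹⁵, -4.07×10⁻¹⁵, -2.46×10⁻¹⁵) N.

F ≈ (-4.52×10⁻¹⁵, -4.07×10⁻¹⁵, -2.46×10⁻¹⁵) N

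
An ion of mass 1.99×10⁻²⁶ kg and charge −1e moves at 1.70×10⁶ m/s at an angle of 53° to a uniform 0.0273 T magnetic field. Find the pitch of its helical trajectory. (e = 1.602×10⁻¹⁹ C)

p ≈ 29.2 m

v∥ = v cosθ = 1.70×10⁶·cos53° ≈ 1.023×10⁶ m/s.
T = 2πm/(|q|B) = 2π(1.99×10⁻²⁶)/((1.602×10⁻¹⁹)(0.0273)) ≈ 2.859×10⁻⁵ s.
pitch = v∥ T = (1.023×10⁶)(2.859×10⁻⁵) ≈ 29.2 m.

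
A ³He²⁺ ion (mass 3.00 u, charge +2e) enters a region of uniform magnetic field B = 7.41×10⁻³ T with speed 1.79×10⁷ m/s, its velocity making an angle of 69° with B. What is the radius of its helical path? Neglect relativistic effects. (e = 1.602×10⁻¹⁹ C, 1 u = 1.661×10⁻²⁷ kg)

r ≈ 35.1 m

v⊥ = v sinθ = 1.79×10⁷·sin69° ≈ 1.671×10⁷ m/s.
r = m v⊥/(|q|B) = (4.983×10⁻²⁷)(1.671×10⁷)/((3.204×10⁻¹⁹)(7.41×10⁻³)) ≈ 35.1 m.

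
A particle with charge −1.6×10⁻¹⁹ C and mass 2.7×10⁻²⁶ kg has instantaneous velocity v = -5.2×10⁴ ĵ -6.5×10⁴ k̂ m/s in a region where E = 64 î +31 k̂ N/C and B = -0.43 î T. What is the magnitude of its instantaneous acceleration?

v×B = (0, 2.80×10⁴, -2.24×10⁴) N/C.
E + v×B = (64.0, 2.80×10⁴, -2.23×10⁴) N/C.
F = q(E + v×B) = (−1.6×10⁻¹⁹ C)·(64.0, 2.80×10⁴, -2.23×10⁴) = (-1.02×10⁻¹⁷, -4.47×10⁻¹⁵, 3.57×10⁻¹⁵) N.
|a| = |F|/m = 5.724×10⁻¹⁵/2.7×10⁻²⁶ ≈ 2.12×10¹¹ m/s².

|a| ≈ 2.12×10¹¹ m/s²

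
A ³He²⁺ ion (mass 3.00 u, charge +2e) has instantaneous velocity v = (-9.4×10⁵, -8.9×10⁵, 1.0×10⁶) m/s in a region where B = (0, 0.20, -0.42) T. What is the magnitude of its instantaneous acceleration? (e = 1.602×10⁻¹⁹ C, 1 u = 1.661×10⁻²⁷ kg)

v×B = (1.74×10⁵, -3.95×10⁵, -1.88×10⁵) N/C.
F = q v×B = (3.204×10⁻¹⁹ C)·(1.74×10⁵, -3.95×10⁵, -1.88×10⁵) = (5.57×10⁻¹⁴, -1.26×10⁻¹³, -6.02×10⁻¹⁴) N.
|a| = |F|/m = 1.508×10⁻¹³/4.983×10⁻²⁷ ≈ 3.03×10¹³ m/s².

|a| ≈ 3.03×10¹³ m/s²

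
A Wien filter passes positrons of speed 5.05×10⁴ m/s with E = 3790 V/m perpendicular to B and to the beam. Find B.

B = 0.0750 T

Balance of forces in the selector: qE = qvB ⇒ B = E/v.
B = 3790/5.05×10⁴ = 0.0750 T.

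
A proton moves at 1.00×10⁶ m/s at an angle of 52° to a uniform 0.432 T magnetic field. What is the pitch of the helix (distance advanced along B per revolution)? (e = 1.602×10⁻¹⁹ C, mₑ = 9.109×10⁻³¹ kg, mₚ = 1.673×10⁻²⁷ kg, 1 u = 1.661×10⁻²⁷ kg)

p ≈ 0.0935 m

v∥ = v cosθ = 1.00×10⁶·cos52° ≈ 6.157×10⁵ m/s.
T = 2πm/(|q|B) = 2π(1.673×10⁻²⁷)/((1.602×10⁻¹⁹)(0.432)) ≈ 1.519×10⁻⁷ s.
pitch = v∥ T = (6.157×10⁵)(1.519×10⁻⁷) ≈ 0.0935 m.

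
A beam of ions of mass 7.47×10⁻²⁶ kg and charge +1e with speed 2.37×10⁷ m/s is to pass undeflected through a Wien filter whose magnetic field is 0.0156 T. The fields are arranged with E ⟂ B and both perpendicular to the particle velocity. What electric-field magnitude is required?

For straight-line motion qE = qvB, so E = vB.
E = 2.37×10⁷ × 0.0156 = 3.70×10⁵ V/m.

E = 3.70×10⁵ V/m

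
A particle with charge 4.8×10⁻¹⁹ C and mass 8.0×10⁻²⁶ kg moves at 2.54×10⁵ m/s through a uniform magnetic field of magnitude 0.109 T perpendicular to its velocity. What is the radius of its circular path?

r ≈ 0.388 m

The magnetic force provides the centripetal force: |q|vB = mv²/r.
r = mv/(|q|B) = (8.0×10⁻²⁶)(2.54×10⁵)/((4.8×10⁻¹⁹)(0.109)) ≈ 0.388 m.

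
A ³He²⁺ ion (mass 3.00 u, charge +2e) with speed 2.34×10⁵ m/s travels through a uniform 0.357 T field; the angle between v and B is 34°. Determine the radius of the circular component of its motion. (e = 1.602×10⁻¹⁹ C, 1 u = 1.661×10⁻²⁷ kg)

v⊥ = v sinθ = 2.34×10⁵·sin34° ≈ 1.309×10⁵ m/s.
r = m v⊥/(|q|B) = (4.983×10⁻²⁷)(1.309×10⁵)/((3.204×10⁻¹⁹)(0.357)) ≈ 5.70×10⁻³ m.

r ≈ 5.70×10⁻³ m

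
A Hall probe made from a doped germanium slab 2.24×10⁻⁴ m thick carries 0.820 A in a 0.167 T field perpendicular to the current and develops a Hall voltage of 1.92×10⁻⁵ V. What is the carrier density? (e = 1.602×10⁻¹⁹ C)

From V_H = IB/(n e t), n = IB/(V_H e t).
n = (0.820)(0.167)/((1.92×10⁻⁵)(1.602×10⁻¹⁹)(2.24×10⁻⁴)) ≈ 1.99×10²⁶ m⁻³.

n ≈ 1.99×10²⁶ m⁻³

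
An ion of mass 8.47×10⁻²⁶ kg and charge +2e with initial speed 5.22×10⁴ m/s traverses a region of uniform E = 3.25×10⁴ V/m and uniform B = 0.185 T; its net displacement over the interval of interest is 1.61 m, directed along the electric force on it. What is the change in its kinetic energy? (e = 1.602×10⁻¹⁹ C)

The magnetic force is always ⟂ v and does no work; only the electric force changes KE.
ΔKE = F_E · d = |q|E d = (3.204×10⁻¹⁹)(3.25×10⁴)(1.61) ≈ 1.68×10⁻¹⁴ J.

ΔKE ≈ 1.68×10⁻¹⁴ J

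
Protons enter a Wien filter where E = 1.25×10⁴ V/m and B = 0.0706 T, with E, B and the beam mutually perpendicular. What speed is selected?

v = 1.77×10⁵ m/s

For undeflected motion the electric and magnetic forces balance: qE = qvB.
v = E/B = 1.25×10⁴/0.0706 = 1.77×10⁵ m/s.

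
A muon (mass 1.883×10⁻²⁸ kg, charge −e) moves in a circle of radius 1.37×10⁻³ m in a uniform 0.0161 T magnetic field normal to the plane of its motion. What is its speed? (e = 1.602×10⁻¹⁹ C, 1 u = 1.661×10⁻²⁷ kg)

From |q|vB = mv²/r, v = |q|Br/m.
v = (1.602×10⁻¹⁹)(0.0161)(1.37×10⁻³)/1.883×10⁻²⁸ ≈ 1.88×10⁴ m/s.

v ≈ 1.88×10⁴ m/s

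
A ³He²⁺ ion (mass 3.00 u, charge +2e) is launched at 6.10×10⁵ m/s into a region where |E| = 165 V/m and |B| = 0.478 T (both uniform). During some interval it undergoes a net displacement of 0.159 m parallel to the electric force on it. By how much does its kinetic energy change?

ΔKE ≈ 8.41×10⁻¹⁸ J

The magnetic force is always ⟂ v and does no work; only the electric force changes KE.
ΔKE = F_E · d = |q|E d = (3.204×10⁻¹⁹)(165)(0.159) ≈ 8.41×10⁻¹⁸ J.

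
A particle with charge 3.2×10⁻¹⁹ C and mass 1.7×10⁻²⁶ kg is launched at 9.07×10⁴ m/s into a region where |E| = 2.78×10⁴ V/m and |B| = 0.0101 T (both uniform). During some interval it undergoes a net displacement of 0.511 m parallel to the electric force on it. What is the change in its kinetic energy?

ΔKE ≈ 4.55×10⁻¹⁵ J

The magnetic force is always ⟂ v and does no work; only the electric force changes KE.
ΔKE = F_E · d = |q|E d = (3.2×10⁻¹⁹)(2.78×10⁴)(0.511) ≈ 4.55×10⁻¹⁵ J.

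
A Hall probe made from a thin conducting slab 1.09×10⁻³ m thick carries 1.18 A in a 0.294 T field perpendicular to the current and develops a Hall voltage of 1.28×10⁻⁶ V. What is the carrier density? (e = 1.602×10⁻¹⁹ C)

From V_H = IB/(n e t), n = IB/(V_H e t).
n = (1.18)(0.294)/((1.28×10⁻⁶)(1.602×10⁻¹⁹)(1.09×10⁻³)) ≈ 1.55×10²⁷ m⁻³.

n ≈ 1.55×10²⁷ m⁻³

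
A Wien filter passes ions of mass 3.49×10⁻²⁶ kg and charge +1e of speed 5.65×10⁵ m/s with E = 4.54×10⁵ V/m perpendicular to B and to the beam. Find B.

B = 0.804 T

Balance of forces in the selector: qE = qvB ⇒ B = E/v.
B = 4.54×10⁵/5.65×10⁵ = 0.804 T.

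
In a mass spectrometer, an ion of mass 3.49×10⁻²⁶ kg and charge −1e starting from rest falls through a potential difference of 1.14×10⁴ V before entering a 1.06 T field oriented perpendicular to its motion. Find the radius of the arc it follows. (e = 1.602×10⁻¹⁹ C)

r ≈ 0.0665 m

Acceleration: |q|V = ½mv² ⇒ v = √(2|q|V/m) = √(2·1.602×10⁻¹⁹·1.14×10⁴/3.49×10⁻²⁶) ≈ 3.235×10⁵ m/s.
In the field: r = mv/(|q|B) = (3.49×10⁻²⁶)(3.235×10⁵)/((1.602×10⁻¹⁹)(1.06)) ≈ 0.0665 m.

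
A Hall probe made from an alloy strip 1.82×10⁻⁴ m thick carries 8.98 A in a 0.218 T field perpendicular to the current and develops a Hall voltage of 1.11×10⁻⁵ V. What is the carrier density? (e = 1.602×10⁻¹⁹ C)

From V_H = IB/(n e t), n = IB/(V_H e t).
n = (8.98)(0.218)/((1.11×10⁻⁵)(1.602×10⁻¹⁹)(1.82×10⁻⁴)) ≈ 6.05×10²⁷ m⁻³.

n ≈ 6.05×10²⁷ m⁻³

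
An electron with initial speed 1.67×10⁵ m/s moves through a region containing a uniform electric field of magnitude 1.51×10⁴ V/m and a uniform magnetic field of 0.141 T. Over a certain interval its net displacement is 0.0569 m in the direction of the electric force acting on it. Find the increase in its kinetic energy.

ΔKE ≈ 1.38×10⁻¹⁶ J

The magnetic force is always ⟂ v and does no work; only the electric force changes KE.
ΔKE = F_E · d = |q|E d = (1.602×10⁻¹⁹)(1.51×10⁴)(0.0569) ≈ 1.38×10⁻¹⁶ J.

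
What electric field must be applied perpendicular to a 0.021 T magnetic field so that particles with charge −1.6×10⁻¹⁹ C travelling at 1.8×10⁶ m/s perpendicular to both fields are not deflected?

E = 3.8×10⁴ V/m

For straight-line motion qE = qvB, so E = vB.
E = 1.8×10⁶ × 0.021 = 3.8×10⁴ V/m.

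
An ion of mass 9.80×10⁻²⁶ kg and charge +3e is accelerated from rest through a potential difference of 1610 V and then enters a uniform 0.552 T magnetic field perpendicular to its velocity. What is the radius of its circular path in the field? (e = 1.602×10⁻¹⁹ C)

r ≈ 0.0464 m

Acceleration: |q|V = ½mv² ⇒ v = √(2|q|V/m) = √(2·4.806×10⁻¹⁹·1610/9.80×10⁻²⁶) ≈ 1.257×10⁵ m/s.
In the field: r = mv/(|q|B) = (9.80×10⁻²⁶)(1.257×10⁵)/((4.806×10⁻¹⁹)(0.552)) ≈ 0.0464 m.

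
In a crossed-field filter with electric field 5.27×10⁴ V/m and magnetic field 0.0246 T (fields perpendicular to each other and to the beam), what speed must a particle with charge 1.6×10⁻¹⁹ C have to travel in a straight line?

Straight-line motion ⇒ electric and magnetic forces cancel, so E = vB.
v = E/B = 5.27×10⁴/0.0246 = 2.14×10⁶ m/s.
The result is independent of the particle's charge and mass.

v = 2.14×10⁶ m/s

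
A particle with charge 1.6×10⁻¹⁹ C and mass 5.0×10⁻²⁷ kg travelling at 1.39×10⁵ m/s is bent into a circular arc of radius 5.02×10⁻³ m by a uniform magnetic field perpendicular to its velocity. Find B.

From |q|vB = mv²/r, B = mv/(|q|r).
B = (5.0×10⁻²⁷)(1.39×10⁵)/((1.6×10⁻¹⁹)(5.02×10⁻³)) ≈ 0.865 T.

B ≈ 0.865 T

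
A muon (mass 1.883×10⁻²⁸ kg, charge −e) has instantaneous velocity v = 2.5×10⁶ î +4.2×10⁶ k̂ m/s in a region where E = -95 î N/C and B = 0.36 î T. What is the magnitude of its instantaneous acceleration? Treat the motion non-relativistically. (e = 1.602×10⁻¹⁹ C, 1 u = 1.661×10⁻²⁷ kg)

|a| ≈ 1.29×10¹⁵ m/s²

v×B = (0, 1.51×10⁶, 0) N/C.
E + v×B = (-95.0, 1.51×10⁶, 0) N/C.
F = q(E + v×B) = (−1.602×10⁻¹⁹ C)·(-95.0, 1.51×10⁶, 0) = (1.52×10⁻¹⁷, -2.42×10⁻¹³, 0) N.
|a| = |F|/m = 2.422×10⁻¹³/1.883×10⁻²⁸ ≈ 1.29×10¹⁵ m/s².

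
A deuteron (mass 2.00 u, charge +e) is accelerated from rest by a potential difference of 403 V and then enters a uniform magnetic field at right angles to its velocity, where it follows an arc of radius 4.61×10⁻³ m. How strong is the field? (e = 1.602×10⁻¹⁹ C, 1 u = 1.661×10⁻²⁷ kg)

B ≈ 0.887 T

v = √(2|q|V/m) = √(2·1.602×10⁻¹⁹·403/3.322×10⁻²⁷) ≈ 1.972×10⁵ m/s.
B = mv/(|q|r) = (3.322×10⁻²⁷)(1.972×10⁵)/((1.602×10⁻¹⁹)(4.61×10⁻³)) ≈ 0.887 T.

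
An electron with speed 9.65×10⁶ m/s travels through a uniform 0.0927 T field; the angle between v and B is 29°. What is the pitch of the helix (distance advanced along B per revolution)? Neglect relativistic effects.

v∥ = v cosθ = 9.65×10⁶·cos29° ≈ 8.440×10⁶ m/s.
T = 2πm/(|q|B) = 2π(9.109×10⁻³¹)/((1.602×10⁻¹⁹)(0.0927)) ≈ 3.854×10⁻¹⁰ s.
pitch = v∥ T = (8.440×10⁶)(3.854×10⁻¹⁰) ≈ 3.25×10⁻³ m.

p ≈ 3.25×10⁻³ m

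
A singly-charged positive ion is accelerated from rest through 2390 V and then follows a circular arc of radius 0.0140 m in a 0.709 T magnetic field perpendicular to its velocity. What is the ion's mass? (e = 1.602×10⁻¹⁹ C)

m ≈ 3.30×10⁻²⁷ kg

Combine |q|V = ½mv² and r = mv/(|q|B): eliminate v to get m = qB²r²/(2V).
m = (1.602×10⁻¹⁹)(0.709)²(0.0140)²/(2·2390) ≈ 3.30×10⁻²⁷ kg.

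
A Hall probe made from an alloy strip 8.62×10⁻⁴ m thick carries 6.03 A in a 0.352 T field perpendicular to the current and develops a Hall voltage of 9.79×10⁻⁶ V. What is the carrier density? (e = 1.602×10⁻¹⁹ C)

n ≈ 1.57×10²⁷ m⁻³

From V_H = IB/(n e t), n = IB/(V_H e t).
n = (6.03)(0.352)/((9.79×10⁻⁶)(1.602×10⁻¹⁹)(8.62×10⁻⁴)) ≈ 1.57×10²⁷ m⁻³.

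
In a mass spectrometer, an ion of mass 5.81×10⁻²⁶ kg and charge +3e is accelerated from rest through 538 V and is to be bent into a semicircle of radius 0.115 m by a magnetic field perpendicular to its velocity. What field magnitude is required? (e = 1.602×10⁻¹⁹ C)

B ≈ 0.0992 T

v = √(2|q|V/m) = √(2·4.806×10⁻¹⁹·538/5.81×10⁻²⁶) ≈ 9.434×10⁴ m/s.
B = mv/(|q|r) = (5.81×10⁻²⁶)(9.434×10⁴)/((4.806×10⁻¹⁹)(0.115)) ≈ 0.0992 T.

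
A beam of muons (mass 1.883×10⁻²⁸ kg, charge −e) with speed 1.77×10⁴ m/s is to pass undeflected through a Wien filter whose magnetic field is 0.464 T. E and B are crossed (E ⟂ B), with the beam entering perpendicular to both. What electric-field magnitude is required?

For straight-line motion qE = qvB, so E = vB.
E = 1.77×10⁴ × 0.464 = 8210 V/m.

E = 8210 V/m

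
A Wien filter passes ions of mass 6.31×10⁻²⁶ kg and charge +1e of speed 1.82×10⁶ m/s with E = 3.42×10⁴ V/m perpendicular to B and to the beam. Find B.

B = 0.0188 T

Balance of forces in the selector: qE = qvB ⇒ B = E/v.
B = 3.42×10⁴/1.82×10⁶ = 0.0188 T.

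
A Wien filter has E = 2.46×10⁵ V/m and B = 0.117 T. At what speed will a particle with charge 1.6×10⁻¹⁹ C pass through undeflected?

Zero net Lorentz force requires |qE| = |q v×B|, i.e. E = vB.
v = E/B = 2.46×10⁵/0.117 = 2.10×10⁶ m/s.

v = 2.10×10⁶ m/s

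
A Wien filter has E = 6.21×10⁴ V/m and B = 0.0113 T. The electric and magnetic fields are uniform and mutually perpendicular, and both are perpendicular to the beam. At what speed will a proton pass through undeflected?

Straight-line motion ⇒ electric and magnetic forces cancel, so E = vB.
v = E/B = 6.21×10⁴/0.0113 = 5.50×10⁶ m/s.

v = 5.50×10⁶ m/s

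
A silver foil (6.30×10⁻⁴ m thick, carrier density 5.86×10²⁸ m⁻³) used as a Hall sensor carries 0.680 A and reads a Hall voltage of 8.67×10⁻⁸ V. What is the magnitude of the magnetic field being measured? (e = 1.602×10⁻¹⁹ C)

B ≈ 0.754 T

From V_H = IB/(n e t), B = V_H n e t / I.
B = (8.67×10⁻⁸)(5.86×10²⁸)(1.602×10⁻¹⁹)(6.30×10⁻⁴)/0.680 ≈ 0.754 T.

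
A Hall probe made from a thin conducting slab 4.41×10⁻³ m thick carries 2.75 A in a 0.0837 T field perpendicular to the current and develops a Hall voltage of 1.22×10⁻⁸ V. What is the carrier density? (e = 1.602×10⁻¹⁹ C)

From V_H = IB/(n e t), n = IB/(V_H e t).
n = (2.75)(0.0837)/((1.22×10⁻⁸)(1.602×10⁻¹⁹)(4.41×10⁻³)) ≈ 2.67×10²⁸ m⁻³.

n ≈ 2.67×10²⁸ m⁻³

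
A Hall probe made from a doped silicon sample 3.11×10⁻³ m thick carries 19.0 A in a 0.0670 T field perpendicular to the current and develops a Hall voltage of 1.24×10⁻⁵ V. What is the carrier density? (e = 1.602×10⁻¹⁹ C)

n ≈ 2.06×10²⁶ m⁻³

From V_H = IB/(n e t), n = IB/(V_H e t).
n = (19.0)(0.0670)/((1.24×10⁻⁵)(1.602×10⁻¹⁹)(3.11×10⁻³)) ≈ 2.06×10²⁶ m⁻³.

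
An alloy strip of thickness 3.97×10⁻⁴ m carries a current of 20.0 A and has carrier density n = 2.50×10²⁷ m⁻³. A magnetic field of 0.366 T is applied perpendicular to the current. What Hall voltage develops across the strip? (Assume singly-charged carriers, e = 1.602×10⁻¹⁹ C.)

V_H = IB/(n e t).
V_H = (20.0)(0.366)/((2.50×10²⁷)(1.602×10⁻¹⁹)(3.97×10⁻⁴)) ≈ 4.60×10⁻⁵ V.

V_H ≈ 4.60×10⁻⁵ V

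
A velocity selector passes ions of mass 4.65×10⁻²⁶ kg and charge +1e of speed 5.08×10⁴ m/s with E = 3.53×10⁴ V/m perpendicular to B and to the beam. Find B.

Balance of forces in the selector: qE = qvB ⇒ B = E/v.
B = 3.53×10⁴/5.08×10⁴ = 0.695 T.

B = 0.695 T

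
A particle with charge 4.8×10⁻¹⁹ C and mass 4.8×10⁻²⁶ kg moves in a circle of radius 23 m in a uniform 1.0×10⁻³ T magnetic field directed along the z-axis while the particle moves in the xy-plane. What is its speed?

From |q|vB = mv²/r, v = |q|Br/m.
v = (4.8×10⁻¹⁹)(1.0×10⁻³)(23)/4.8×10⁻²⁶ ≈ 2.3×10⁵ m/s.

v ≈ 2.3×10⁵ m/s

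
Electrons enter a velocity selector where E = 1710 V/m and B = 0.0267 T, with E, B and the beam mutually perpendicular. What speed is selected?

Straight-line motion ⇒ electric and magnetic forces cancel, so E = vB.
v = E/B = 1710/0.0267 = 6.40×10⁴ m/s.

v = 6.40×10⁴ m/s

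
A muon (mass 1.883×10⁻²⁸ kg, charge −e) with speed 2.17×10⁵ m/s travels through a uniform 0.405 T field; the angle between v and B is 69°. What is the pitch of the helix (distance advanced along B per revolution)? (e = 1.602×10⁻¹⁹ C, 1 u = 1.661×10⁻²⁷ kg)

v∥ = v cosθ = 2.17×10⁵·cos69° ≈ 7.777×10⁴ m/s.
T = 2πm/(|q|B) = 2π(1.883×10⁻²⁸)/((1.602×10⁻¹⁹)(0.405)) ≈ 1.824×10⁻⁸ s.
pitch = v∥ T = (7.777×10⁴)(1.824×10⁻⁸) ≈ 1.42×10⁻³ m.

p ≈ 1.42×10⁻³ m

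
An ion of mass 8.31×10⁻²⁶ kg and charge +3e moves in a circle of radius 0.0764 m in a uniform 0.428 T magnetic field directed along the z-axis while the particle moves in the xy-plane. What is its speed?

From |q|vB = mv²/r, v = |q|Br/m.
v = (4.806×10⁻¹⁹)(0.428)(0.0764)/8.31×10⁻²⁶ ≈ 1.89×10⁵ m/s.

v ≈ 1.89×10⁵ m/s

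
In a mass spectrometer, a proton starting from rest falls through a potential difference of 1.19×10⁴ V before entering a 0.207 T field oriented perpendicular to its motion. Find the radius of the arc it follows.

Acceleration: |q|V = ½mv² ⇒ v = √(2|q|V/m) = √(2·1.602×10⁻¹⁹·1.19×10⁴/1.673×10⁻²⁷) ≈ 1.510×10⁶ m/s.
In the field: r = mv/(|q|B) = (1.673×10⁻²⁷)(1.510×10⁶)/((1.602×10⁻¹⁹)(0.207)) ≈ 0.0762 m.

r ≈ 0.0762 m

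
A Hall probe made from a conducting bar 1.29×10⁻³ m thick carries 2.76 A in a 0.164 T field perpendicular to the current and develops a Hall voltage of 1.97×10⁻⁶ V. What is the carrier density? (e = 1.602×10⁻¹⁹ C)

n ≈ 1.11×10²⁷ m⁻³

From V_H = IB/(n e t), n = IB/(V_H e t).
n = (2.76)(0.164)/((1.97×10⁻⁶)(1.602×10⁻¹⁹)(1.29×10⁻³)) ≈ 1.11×10²⁷ m⁻³.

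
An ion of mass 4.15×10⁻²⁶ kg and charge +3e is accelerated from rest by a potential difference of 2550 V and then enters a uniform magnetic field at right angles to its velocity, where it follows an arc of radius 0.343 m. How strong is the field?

v = √(2|q|V/m) = √(2·4.806×10⁻¹⁹·2550/4.15×10⁻²⁶) ≈ 2.430×10⁵ m/s.
B = mv/(|q|r) = (4.15×10⁻²⁶)(2.430×10⁵)/((4.806×10⁻¹⁹)(0.343)) ≈ 0.0612 T.

B ≈ 0.0612 T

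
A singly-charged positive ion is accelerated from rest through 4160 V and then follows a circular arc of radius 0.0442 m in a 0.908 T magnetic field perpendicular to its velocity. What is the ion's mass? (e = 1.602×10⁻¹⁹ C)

m ≈ 3.10×10⁻²⁶ kg

Combine |q|V = ½mv² and r = mv/(|q|B): eliminate v to get m = qB²r²/(2V).
m = (1.602×10⁻¹⁹)(0.908)²(0.0442)²/(2·4160) ≈ 3.10×10⁻²⁶ kg.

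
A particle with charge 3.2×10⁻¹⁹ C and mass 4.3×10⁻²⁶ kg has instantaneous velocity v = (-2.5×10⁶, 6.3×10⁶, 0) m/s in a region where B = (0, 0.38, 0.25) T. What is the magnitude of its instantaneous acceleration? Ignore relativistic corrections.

|a| ≈ 1.45×10¹³ m/s²

v×B = (1.58×10⁶, 6.25×10⁵, -9.50×10⁵) N/C.
F = q v×B = (3.2×10⁻¹⁹ C)·(1.58×10⁶, 6.25×10⁵, -9.50×10⁵) = (5.04×10⁻¹³, 2.00×10⁻¹³, -3.04×10⁻¹³) N.
|a| = |F|/m = 6.216×10⁻¹³/4.3×10⁻²⁶ ≈ 1.45×10¹³ m/s².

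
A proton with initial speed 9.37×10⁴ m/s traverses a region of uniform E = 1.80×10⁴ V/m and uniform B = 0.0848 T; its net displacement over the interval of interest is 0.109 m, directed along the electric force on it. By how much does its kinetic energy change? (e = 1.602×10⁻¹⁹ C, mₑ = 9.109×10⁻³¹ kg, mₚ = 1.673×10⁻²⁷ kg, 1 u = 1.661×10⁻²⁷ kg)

The magnetic force is always ⟂ v and does no work; only the electric force changes KE.
ΔKE = F_E · d = |q|E d = (1.602×10⁻¹⁹)(1.80×10⁴)(0.109) ≈ 3.14×10⁻¹⁶ J.

ΔKE ≈ 3.14×10⁻¹⁶ J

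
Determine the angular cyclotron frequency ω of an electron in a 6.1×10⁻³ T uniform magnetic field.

ω ≈ 1.1×10⁹ rad/s

ω = |q|B/m.
ω = (1.602×10⁻¹⁹)(6.1×10⁻³)/9.109×10⁻³¹ ≈ 1.1×10⁹ rad/s.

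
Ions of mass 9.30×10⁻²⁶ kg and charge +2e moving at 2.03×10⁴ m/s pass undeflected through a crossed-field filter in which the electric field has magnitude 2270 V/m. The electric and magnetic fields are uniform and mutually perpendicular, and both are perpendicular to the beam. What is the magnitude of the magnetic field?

B = 0.112 T

Balance of forces in the selector: qE = qvB ⇒ B = E/v.
B = 2270/2.03×10⁴ = 0.112 T.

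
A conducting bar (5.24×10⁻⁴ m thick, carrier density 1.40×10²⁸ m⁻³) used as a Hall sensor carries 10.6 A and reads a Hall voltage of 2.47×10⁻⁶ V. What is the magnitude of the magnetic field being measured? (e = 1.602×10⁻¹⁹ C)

From V_H = IB/(n e t), B = V_H n e t / I.
B = (2.47×10⁻⁶)(1.40×10²⁸)(1.602×10⁻¹⁹)(5.24×10⁻⁴)/10.6 ≈ 0.274 T.

B ≈ 0.274 T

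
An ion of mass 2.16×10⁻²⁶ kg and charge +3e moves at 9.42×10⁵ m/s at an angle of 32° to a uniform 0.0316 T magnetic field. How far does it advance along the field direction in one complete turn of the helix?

p ≈ 7.14 m

v∥ = v cosθ = 9.42×10⁵·cos32° ≈ 7.989×10⁵ m/s.
T = 2πm/(|q|B) = 2π(2.16×10⁻²⁶)/((4.806×10⁻¹⁹)(0.0316)) ≈ 8.936×10⁻⁶ s.
pitch = v∥ T = (7.989×10⁵)(8.936×10⁻⁶) ≈ 7.14 m.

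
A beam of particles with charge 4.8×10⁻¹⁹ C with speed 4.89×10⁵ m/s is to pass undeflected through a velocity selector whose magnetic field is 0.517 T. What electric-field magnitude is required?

E = 2.53×10⁵ V/m

For straight-line motion qE = qvB, so E = vB.
E = 4.89×10⁵ × 0.517 = 2.53×10⁵ V/m.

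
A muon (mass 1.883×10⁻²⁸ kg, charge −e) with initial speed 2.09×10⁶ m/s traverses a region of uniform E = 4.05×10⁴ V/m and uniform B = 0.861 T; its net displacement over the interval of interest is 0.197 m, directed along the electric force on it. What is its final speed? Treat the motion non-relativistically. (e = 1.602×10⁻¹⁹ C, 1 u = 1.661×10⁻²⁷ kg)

B does no work; ΔKE = |q|E d.
½mv_f² = ½mv₀² + |q|Ed = ½(1.883×10⁻²⁸)(2.09×10⁶)² + (1.602×10⁻¹⁹)(4.05×10⁴)(0.197) ≈ 4.113×10⁻¹⁶ J + 1.278×10⁻¹⁵ J ≈ 1.689×10⁻¹⁵ J.
v_f = √(2·1.689×10⁻¹⁵/1.883×10⁻²⁸) ≈ 4.24×10⁶ m/s.

v_f ≈ 4.24×10⁶ m/s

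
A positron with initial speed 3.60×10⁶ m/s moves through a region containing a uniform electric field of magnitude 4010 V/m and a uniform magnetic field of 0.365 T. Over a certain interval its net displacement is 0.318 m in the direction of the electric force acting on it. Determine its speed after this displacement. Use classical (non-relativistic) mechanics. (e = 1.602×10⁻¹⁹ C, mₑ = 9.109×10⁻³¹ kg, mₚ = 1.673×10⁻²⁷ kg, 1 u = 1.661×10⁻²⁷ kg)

v_f ≈ 2.15×10⁷ m/s

B does no work; ΔKE = |q|E d.
½mv_f² = ½mv₀² + |q|Ed = ½(9.109×10⁻³¹)(3.60×10⁶)² + (1.602×10⁻¹⁹)(4010)(0.318) ≈ 5.903×10⁻¹⁸ J + 2.043×10⁻¹⁶ J ≈ 2.102×10⁻¹⁶ J.
v_f = √(2·2.102×10⁻¹⁶/9.109×10⁻³¹) ≈ 2.15×10⁷ m/s.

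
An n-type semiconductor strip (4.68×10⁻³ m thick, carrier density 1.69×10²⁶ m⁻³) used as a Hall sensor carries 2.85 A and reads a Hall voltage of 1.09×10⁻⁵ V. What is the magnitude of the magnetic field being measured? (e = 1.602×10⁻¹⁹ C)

B ≈ 0.485 T

From V_H = IB/(n e t), B = V_H n e t / I.
B = (1.09×10⁻⁵)(1.69×10²⁶)(1.602×10⁻¹⁹)(4.68×10⁻³)/2.85 ≈ 0.485 T.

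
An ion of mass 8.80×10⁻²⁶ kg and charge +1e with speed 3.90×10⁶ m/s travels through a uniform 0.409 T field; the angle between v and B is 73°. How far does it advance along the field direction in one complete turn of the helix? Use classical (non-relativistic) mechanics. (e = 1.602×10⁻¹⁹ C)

p ≈ 9.62 m

v∥ = v cosθ = 3.90×10⁶·cos73° ≈ 1.140×10⁶ m/s.
T = 2πm/(|q|B) = 2π(8.80×10⁻²⁶)/((1.602×10⁻¹⁹)(0.409)) ≈ 8.439×10⁻⁶ s.
pitch = v∥ T = (1.140×10⁶)(8.439×10⁻⁶) ≈ 9.62 m.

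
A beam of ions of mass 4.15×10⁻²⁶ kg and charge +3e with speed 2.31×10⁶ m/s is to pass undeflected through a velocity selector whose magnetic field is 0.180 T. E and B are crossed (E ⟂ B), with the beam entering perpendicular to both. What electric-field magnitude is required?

For straight-line motion qE = qvB, so E = vB.
E = 2.31×10⁶ × 0.180 = 4.16×10⁵ V/m.

E = 4.16×10⁵ V/m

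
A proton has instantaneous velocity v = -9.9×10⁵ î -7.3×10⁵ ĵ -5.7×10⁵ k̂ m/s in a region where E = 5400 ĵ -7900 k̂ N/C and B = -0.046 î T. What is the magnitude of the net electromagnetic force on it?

v×B = (0, 2.62×10⁴, -3.36×10⁴) N/C.
E + v×B = (0, 3.16×10⁴, -4.15×10⁴) N/C.
F = q(E + v×B) = (1.602×10⁻¹⁹ C)·(0, 3.16×10⁴, -4.15×10⁴) = (0, 5.07×10⁻¹⁵, -6.65×10⁻¹⁵) N.
|F| = 8.36×10⁻¹⁵ N.

|F| ≈ 8.36×10⁻¹⁵ N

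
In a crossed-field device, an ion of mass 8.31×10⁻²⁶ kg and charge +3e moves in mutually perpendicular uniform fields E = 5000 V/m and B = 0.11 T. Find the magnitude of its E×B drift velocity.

In crossed fields the guiding centre drifts at v_d = |E×B|/B² = E/B, independent of charge and mass.
v_d = 5000/0.11 = 4.5×10⁴ m/s.

v_d ≈ 4.5×10⁴ m/s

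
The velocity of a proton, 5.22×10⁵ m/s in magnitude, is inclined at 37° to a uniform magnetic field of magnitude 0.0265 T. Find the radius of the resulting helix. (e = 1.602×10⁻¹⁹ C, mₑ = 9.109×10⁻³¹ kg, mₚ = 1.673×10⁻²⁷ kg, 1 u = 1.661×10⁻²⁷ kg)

r ≈ 0.124 m

v⊥ = v sinθ = 5.22×10⁵·sin37° ≈ 3.141×10⁵ m/s.
r = m v⊥/(|q|B) = (1.673×10⁻²⁷)(3.141×10⁵)/((1.602×10⁻¹⁹)(0.0265)) ≈ 0.124 m.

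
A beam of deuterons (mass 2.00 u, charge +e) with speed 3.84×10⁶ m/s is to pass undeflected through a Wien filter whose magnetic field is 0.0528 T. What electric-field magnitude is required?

E = 2.03×10⁵ V/m

For straight-line motion qE = qvB, so E = vB.
E = 3.84×10⁶ × 0.0528 = 2.03×10⁵ V/m.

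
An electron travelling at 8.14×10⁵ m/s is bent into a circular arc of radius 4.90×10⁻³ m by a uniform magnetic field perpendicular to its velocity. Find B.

B ≈ 9.45×10⁻⁴ T

From |q|vB = mv²/r, B = mv/(|q|r).
B = (9.109×10⁻³¹)(8.14×10⁵)/((1.602×10⁻¹⁹)(4.90×10⁻³)) ≈ 9.45×10⁻⁴ T.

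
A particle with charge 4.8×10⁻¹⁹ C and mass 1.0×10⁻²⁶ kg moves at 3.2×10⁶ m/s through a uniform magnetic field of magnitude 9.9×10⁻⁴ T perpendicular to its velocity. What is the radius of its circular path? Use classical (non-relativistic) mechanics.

r ≈ 67 m

The magnetic force provides the centripetal force: |q|vB = mv²/r.
r = mv/(|q|B) = (1.0×10⁻²⁶)(3.2×10⁶)/((4.8×10⁻¹⁹)(9.9×10⁻⁴)) ≈ 67 m.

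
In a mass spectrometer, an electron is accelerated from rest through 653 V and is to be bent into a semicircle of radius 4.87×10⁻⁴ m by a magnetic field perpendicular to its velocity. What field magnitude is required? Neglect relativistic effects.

B ≈ 0.177 T

v = √(2|q|V/m) = √(2·1.602×10⁻¹⁹·653/9.109×10⁻³¹) ≈ 1.516×10⁷ m/s.
B = mv/(|q|r) = (9.109×10⁻³¹)(1.516×10⁷)/((1.602×10⁻¹⁹)(4.87×10⁻⁴)) ≈ 0.177 T.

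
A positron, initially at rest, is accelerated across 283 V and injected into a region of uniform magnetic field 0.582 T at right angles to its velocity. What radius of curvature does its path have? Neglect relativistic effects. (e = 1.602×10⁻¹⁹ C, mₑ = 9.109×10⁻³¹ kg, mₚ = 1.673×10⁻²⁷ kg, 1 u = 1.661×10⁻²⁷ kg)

Acceleration: |q|V = ½mv² ⇒ v = √(2|q|V/m) = √(2·1.602×10⁻¹⁹·283/9.109×10⁻³¹) ≈ 9.977×10⁶ m/s.
In the field: r = mv/(|q|B) = (9.109×10⁻³¹)(9.977×10⁶)/((1.602×10⁻¹⁹)(0.582)) ≈ 9.75×10⁻⁵ m.

r ≈ 9.75×10⁻⁵ m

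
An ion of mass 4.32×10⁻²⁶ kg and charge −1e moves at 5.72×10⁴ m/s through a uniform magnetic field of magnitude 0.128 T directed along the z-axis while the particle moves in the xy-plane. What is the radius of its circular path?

The magnetic force provides the centripetal force: |q|vB = mv²/r.
r = mv/(|q|B) = (4.32×10⁻²⁶)(5.72×10⁴)/((1.602×10⁻¹⁹)(0.128)) ≈ 0.121 m.

r ≈ 0.121 m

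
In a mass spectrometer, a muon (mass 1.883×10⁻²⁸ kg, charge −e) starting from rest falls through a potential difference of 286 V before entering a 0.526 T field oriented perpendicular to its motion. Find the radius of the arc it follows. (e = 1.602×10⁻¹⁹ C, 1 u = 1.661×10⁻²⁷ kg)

r ≈ 1.56×10⁻³ m

Acceleration: |q|V = ½mv² ⇒ v = √(2|q|V/m) = √(2·1.602×10⁻¹⁹·286/1.883×10⁻²⁸) ≈ 6.976×10⁵ m/s.
In the field: r = mv/(|q|B) = (1.883×10⁻²⁸)(6.976×10⁵)/((1.602×10⁻¹⁹)(0.526)) ≈ 1.56×10⁻³ m.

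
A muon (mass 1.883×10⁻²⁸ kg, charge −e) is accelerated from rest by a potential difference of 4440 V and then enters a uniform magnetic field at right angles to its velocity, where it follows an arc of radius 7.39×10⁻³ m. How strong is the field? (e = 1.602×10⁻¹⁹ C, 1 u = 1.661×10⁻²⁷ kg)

v = √(2|q|V/m) = √(2·1.602×10⁻¹⁹·4440/1.883×10⁻²⁸) ≈ 2.749×10⁶ m/s.
B = mv/(|q|r) = (1.883×10⁻²⁸)(2.749×10⁶)/((1.602×10⁻¹⁹)(7.39×10⁻³)) ≈ 0.437 T.

B ≈ 0.437 T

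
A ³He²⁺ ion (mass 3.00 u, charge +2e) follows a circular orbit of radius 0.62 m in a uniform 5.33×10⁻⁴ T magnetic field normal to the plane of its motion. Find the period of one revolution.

T ≈ 1.83×10⁻⁴ s

The cyclotron period depends only on m, q, B: T = 2πm/(|q|B).
T = 2π(4.983×10⁻²⁷)/((3.204×10⁻¹⁹)(5.33×10⁻⁴)) ≈ 1.83×10⁻⁴ s.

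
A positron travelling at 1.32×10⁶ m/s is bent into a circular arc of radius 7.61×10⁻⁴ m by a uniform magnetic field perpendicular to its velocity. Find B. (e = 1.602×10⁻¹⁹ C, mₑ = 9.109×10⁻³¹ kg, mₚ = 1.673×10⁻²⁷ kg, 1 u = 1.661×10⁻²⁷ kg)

B ≈ 9.86×10⁻³ T

From |q|vB = mv²/r, B = mv/(|q|r).
B = (9.109×10⁻³¹)(1.32×10⁶)/((1.602×10⁻¹⁹)(7.61×10⁻⁴)) ≈ 9.86×10⁻³ T.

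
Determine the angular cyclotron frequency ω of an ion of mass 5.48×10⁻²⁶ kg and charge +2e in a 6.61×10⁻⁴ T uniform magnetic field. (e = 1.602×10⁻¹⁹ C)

ω = |q|B/m.
ω = (3.204×10⁻¹⁹)(6.61×10⁻⁴)/5.48×10⁻²⁶ ≈ 3860 rad/s.

ω ≈ 3860 rad/s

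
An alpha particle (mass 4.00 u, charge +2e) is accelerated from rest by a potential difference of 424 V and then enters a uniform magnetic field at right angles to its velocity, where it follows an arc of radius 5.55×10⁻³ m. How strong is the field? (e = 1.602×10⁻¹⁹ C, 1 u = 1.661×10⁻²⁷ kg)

v = √(2|q|V/m) = √(2·3.204×10⁻¹⁹·424/6.644×10⁻²⁷) ≈ 2.022×10⁵ m/s.
B = mv/(|q|r) = (6.644×10⁻²⁷)(2.022×10⁵)/((3.204×10⁻¹⁹)(5.55×10⁻³)) ≈ 0.756 T.

B ≈ 0.756 T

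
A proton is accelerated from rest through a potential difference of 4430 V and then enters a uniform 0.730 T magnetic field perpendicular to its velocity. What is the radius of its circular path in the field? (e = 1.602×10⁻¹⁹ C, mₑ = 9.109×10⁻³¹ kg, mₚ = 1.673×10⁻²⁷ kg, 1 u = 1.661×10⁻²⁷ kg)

r ≈ 0.0132 m

Acceleration: |q|V = ½mv² ⇒ v = √(2|q|V/m) = √(2·1.602×10⁻¹⁹·4430/1.673×10⁻²⁷) ≈ 9.211×10⁵ m/s.
In the field: r = mv/(|q|B) = (1.673×10⁻²⁷)(9.211×10⁵)/((1.602×10⁻¹⁹)(0.730)) ≈ 0.0132 m.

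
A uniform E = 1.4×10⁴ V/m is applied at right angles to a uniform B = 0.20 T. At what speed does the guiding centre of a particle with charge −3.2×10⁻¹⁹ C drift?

In crossed fields the guiding centre drifts at v_d = |E×B|/B² = E/B, independent of charge and mass.
v_d = 1.4×10⁴/0.20 = 7.0×10⁴ m/s.

v_d ≈ 7.0×10⁴ m/s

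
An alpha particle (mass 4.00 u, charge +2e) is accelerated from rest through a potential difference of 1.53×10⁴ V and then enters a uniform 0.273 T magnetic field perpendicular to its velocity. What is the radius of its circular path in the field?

Acceleration: |q|V = ½mv² ⇒ v = √(2|q|V/m) = √(2·3.204×10⁻¹⁹·1.53×10⁴/6.644×10⁻²⁷) ≈ 1.215×10⁶ m/s.
In the field: r = mv/(|q|B) = (6.644×10⁻²⁷)(1.215×10⁶)/((3.204×10⁻¹⁹)(0.273)) ≈ 0.0923 m.

r ≈ 0.0923 m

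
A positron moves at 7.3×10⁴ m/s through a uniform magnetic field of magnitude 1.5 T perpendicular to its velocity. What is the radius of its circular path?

r ≈ 2.8×10⁻⁷ m

The magnetic force provides the centripetal force: |q|vB = mv²/r.
r = mv/(|q|B) = (9.109×10⁻³¹)(7.3×10⁴)/((1.602×10⁻¹⁹)(1.5)) ≈ 2.8×10⁻⁷ m.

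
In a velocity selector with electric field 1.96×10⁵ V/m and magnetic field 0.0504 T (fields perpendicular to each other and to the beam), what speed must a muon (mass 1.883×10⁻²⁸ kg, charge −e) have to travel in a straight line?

Zero net Lorentz force requires |qE| = |q v×B|, i.e. E = vB.
v = E/B = 1.96×10⁵/0.0504 = 3.89×10⁶ m/s.
The result is independent of the particle's charge and mass.

v = 3.89×10⁶ m/s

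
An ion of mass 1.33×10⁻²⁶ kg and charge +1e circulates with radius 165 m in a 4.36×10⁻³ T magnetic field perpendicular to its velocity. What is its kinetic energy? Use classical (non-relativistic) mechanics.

KE ≈ 3.12×10⁶ eV

v = |q|Br/m, then KE = ½mv² = (qBr)²/(2m).
v = (1.602×10⁻¹⁹)(4.36×10⁻³)(165)/1.33×10⁻²⁶ ≈ 8.665×10⁶ m/s.
KE = ½(1.33×10⁻²⁶)(8.665×10⁶)² ≈ 4.99×10⁻¹³ J = 3.12×10⁶ eV.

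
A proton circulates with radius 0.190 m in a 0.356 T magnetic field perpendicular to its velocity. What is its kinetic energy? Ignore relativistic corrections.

KE ≈ 3.51×10⁻¹⁴ J

v = |q|Br/m, then KE = ½mv² = (qBr)²/(2m).
v = (1.602×10⁻¹⁹)(0.356)(0.190)/1.673×10⁻²⁷ ≈ 6.477×10⁶ m/s.
KE = ½(1.673×10⁻²⁷)(6.477×10⁶)² ≈ 3.51×10⁻¹⁴ J.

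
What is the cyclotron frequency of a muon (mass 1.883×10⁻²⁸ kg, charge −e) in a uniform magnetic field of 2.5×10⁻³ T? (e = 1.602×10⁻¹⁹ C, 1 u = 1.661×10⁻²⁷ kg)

f ≈ 3.4×10⁵ Hz

f = |q|B/(2πm).
f = (1.602×10⁻¹⁹)(2.5×10⁻³)/(2π·1.883×10⁻²⁸) ≈ 3.4×10⁵ Hz.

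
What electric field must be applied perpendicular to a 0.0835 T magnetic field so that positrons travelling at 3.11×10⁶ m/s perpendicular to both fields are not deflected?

For straight-line motion qE = qvB, so E = vB.
E = 3.11×10⁶ × 0.0835 = 2.60×10⁵ V/m.

E = 2.60×10⁵ V/m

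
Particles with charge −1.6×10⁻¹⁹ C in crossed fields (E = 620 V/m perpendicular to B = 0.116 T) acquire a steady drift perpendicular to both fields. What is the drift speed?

The steady drift has the magnetic force balancing the electric force, so v_d = E/B.
v_d = 620/0.116 = 5340 m/s.

v_d ≈ 5340 m/s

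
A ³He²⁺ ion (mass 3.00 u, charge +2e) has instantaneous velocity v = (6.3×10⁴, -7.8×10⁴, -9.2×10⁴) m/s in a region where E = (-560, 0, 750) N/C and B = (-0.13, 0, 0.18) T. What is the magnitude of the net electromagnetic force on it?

|F| ≈ 5.57×10⁻¹⁵ N

v×B = (-1.40×10⁴, 620, -1.01×10⁴) N/C.
E + v×B = (-1.46×10⁴, 620, -9390) N/C.
F = q(E + v×B) = (3.204×10⁻¹⁹ C)·(-1.46×10⁴, 620, -9390) = (-4.68×10⁻¹⁵, 1.99×10⁻¹⁶, -3.01×10⁻¹⁵) N.
|F| = 5.57×10⁻¹⁵ N.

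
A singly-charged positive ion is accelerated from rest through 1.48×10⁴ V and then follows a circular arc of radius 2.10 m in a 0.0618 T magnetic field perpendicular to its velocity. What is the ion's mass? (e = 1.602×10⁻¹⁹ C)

Combine |q|V = ½mv² and r = mv/(|q|B): eliminate v to get m = qB²r²/(2V).
m = (1.602×10⁻¹⁹)(0.0618)²(2.10)²/(2·1.48×10⁴) ≈ 9.12×10⁻²⁶ kg.

m ≈ 9.12×10⁻²⁶ kg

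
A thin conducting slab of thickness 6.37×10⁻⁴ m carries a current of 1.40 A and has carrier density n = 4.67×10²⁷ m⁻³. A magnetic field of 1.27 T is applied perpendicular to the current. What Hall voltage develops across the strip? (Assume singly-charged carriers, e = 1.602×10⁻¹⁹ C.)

V_H ≈ 3.73×10⁻⁶ V

V_H = IB/(n e t).
V_H = (1.40)(1.27)/((4.67×10²⁷)(1.602×10⁻¹⁹)(6.37×10⁻⁴)) ≈ 3.73×10⁻⁶ V.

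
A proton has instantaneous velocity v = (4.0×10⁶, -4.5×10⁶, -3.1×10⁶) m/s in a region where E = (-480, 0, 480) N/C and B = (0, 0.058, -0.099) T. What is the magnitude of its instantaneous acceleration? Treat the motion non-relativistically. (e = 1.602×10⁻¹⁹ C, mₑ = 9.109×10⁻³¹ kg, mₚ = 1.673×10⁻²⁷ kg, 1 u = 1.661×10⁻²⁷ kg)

v×B = (6.25×10⁵, 3.96×10⁵, 2.32×10⁵) N/C.
E + v×B = (6.25×10⁵, 3.96×10⁵, 2.32×10⁵) N/C.
F = q(E + v×B) = (1.602×10⁻¹⁹ C)·(6.25×10⁵, 3.96×10⁵, 2.32×10⁵) = (1.00×10⁻¹³, 6.34×10⁻¹⁴, 3.72×10⁻¹⁴) N.
|a| = |F|/m = 1.242×10⁻¹³/1.673×10⁻²⁷ ≈ 7.43×10¹³ m/s².

|a| ≈ 7.43×10¹³ m/s²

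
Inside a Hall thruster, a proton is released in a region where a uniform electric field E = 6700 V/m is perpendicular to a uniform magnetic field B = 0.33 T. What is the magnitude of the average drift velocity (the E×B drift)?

v_d ≈ 2.0×10⁴ m/s

The E×B drift speed is v_d = E/B.
v_d = 6700/0.33 = 2.0×10⁴ m/s.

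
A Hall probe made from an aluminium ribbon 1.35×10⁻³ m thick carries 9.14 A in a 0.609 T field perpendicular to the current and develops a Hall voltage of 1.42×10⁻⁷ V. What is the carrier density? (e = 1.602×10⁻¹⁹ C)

From V_H = IB/(n e t), n = IB/(V_H e t).
n = (9.14)(0.609)/((1.42×10⁻⁷)(1.602×10⁻¹⁹)(1.35×10⁻³)) ≈ 1.81×10²⁹ m⁻³.

n ≈ 1.81×10²⁹ m⁻³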